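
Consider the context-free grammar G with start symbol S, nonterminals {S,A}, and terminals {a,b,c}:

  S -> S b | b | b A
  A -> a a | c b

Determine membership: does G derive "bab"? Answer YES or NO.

Convert to CNF:
  S -> S T2 | T2 A | b
  A -> T0 T0 | T1 T2
  T0 -> a
  T1 -> c
  T2 -> b

CYK table (by increasing span):
  [0..0]={S,T2}  "b"  orig:{S}
  [1..1]={T0}  "a"  orig:{}
  [2..2]={S,T2}  "b"  orig:{S}
  [0..1]=∅  "ba"
  [1..2]=∅  "ab"
  [0..2]=∅  "bab"

S ∉ T[0,2] ⇒ NO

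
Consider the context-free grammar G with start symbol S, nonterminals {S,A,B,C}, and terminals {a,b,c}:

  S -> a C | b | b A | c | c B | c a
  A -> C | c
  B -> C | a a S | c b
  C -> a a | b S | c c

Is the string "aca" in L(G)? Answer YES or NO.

CNF form of G:
  S -> T0 C | T1 A | T2 B | T2 T0 | b | c
  A -> T0 T0 | T1 S | T2 T2 | c
  B -> T0 T0 | T0 X3 | T1 S | T2 T1 | T2 T2
  C -> T0 T0 | T1 S | T2 T2
  T0 -> a
  T1 -> b
  T2 -> c
  X3 -> T0 S

CYK fill:
  [0..0]={T0}  "a"  orig:{}
  [1..1]={A,S,T2}  "c"  orig:{A,S}
  [2..2]={T0}  "a"  orig:{}
  [0..1]={X3}  "ac"  orig:{}
  [1..2]={S}  "ca"
  [0..2]={X3}  "aca"  orig:{}

S ∉ T[0,2] ⇒ NO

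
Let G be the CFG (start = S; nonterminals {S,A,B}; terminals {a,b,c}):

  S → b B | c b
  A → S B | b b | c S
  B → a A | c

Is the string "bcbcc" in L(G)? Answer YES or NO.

Convert to CNF:
  S -> T0 B | T1 T0
  A -> S B | T0 T0 | T1 S
  B -> T2 A | c
  T0 -> b
  T1 -> c
  T2 -> a

CYK fill:
  [0..0]={T0}  "b"  orig:{}
  [1..1]={B,T1}  "c"  orig:{B}
  [2..2]={T0}  "b"  orig:{}
  [3..3]={B,T1}  "c"  orig:{B}
  [4..4]={B,T1}  "c"  orig:{B}
  [0..1]={S}  "bc"
  [1..2]={S}  "cb"
  [2..3]={S}  "bc"
  [3..4]=∅  "cc"
  [0..2]=∅  "bcb"
  [1..3]={A}  "cbc"
  [2..4]={A}  "bcc"
  [0..3]=∅  "bcbc"
  [1..4]=∅  "cbcc"
  [0..4]=∅  "bcbcc"

S ∉ T[0,4] ⇒ NO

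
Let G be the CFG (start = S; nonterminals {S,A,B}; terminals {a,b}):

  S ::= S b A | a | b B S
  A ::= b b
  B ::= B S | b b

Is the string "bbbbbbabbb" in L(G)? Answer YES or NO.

CNF form of G:
  S -> S X1 | T0 X2 | a
  A -> T0 T0
  B -> B S | T0 T0
  T0 -> b
  X1 -> T0 A
  X2 -> B S

CYK table (by increasing span):
  [0..0]={T0}  "b"  orig:{}
  [1..1]={T0}  "b"  orig:{}
  [2..2]={T0}  "b"  orig:{}
  [3..3]={T0}  "b"  orig:{}
  [4..4]={T0}  "b"  orig:{}
  [5..5]={T0}  "b"  orig:{}
  [6..6]={S}  "a"
  [7..7]={T0}  "b"  orig:{}
  [8..8]={T0}  "b"  orig:{}
  [9..9]={T0}  "b"  orig:{}
  [0..1]={A,B}  "bb"
  [1..2]={A,B}  "bb"
  [2..3]={A,B}  "bb"
  [3..4]={A,B}  "bb"
  [4..5]={A,B}  "bb"
  [5..6]=∅  "ba"
  [6..7]=∅  "ab"
  [7..8]={A,B}  "bb"
  [8..9]={A,B}  "bb"
  [0..2]={X1}  "bbb"  orig:{}
  [1..3]={X1}  "bbb"  orig:{}
  [2..4]={X1}  "bbb"  orig:{}
  [3..5]={X1}  "bbb"  orig:{}
  [4..6]={B,X2}  "bba"  orig:{B}
  [5..7]=∅  "bab"
  [6..8]=∅  "abb"
  [7..9]={X1}  "bbb"  orig:{}
  [0..3]=∅  "bbbb"
  [1..4]=∅  "bbbb"
  [2..5]=∅  "bbbb"
  [3..6]={S}  "bbba"
  [4..7]=∅  "bbab"
  [5..8]=∅  "babb"
  [6..9]={S}  "abbb"
  [0..4]=∅  "bbbbb"
  [1..5]=∅  "bbbbb"
  [2..6]=∅  "bbbba"
  [3..7]=∅  "bbbab"
  [4..8]=∅  "bbabb"
  [5..9]=∅  "babbb"
  [0..5]=∅  "bbbbbb"
  [1..6]={B,X2}  "bbbbba"  orig:{B}
  [2..7]=∅  "bbbbab"
  [3..8]=∅  "bbbabb"
  [4..9]={B,X2}  "bbabbb"  orig:{B}
  [0..6]={S}  "bbbbbba"
  [1..7]=∅  "bbbbbab"
  [2..8]=∅  "bbbbabb"
  [3..9]={S}  "bbbabbb"
  [0..7]=∅  "bbbbbbab"
  [1..8]=∅  "bbbbbabb"
  [2..9]=∅  "bbbbabbb"
  [0..8]=∅  "bbbbbbabb"
  [1..9]={B,X2}  "bbbbbabbb"  orig:{B}
  [0..9]={S}  "bbbbbbabbb"

S ∈ T[0,9] ⇒ YES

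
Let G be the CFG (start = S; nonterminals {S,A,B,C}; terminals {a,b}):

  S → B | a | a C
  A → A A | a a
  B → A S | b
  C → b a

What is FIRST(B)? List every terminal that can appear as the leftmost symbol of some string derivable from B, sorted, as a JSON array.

FIRST iteration:
iter 1:
  A via A→a a: +{a}
  B via B→A S: +{a}
  B via B→b: +{b}
  C via C→b a: +{b}
  S via S→B: +{a,b}
  S: {a,b}  A: {a}  B: {a,b}  C: {b}
iter 2: — fixpoint
  S: {a,b}  A: {a}  B: {a,b}  C: {b}

FIRST(B) = ["a", "b"]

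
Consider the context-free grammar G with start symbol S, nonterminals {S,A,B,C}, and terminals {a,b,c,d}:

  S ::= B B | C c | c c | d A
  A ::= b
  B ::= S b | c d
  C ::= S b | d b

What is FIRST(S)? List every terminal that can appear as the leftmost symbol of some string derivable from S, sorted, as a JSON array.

FIRST iteration:
round 1:
  A via A→b: +{b}
  B via B→c d: +{c}
  C via C→d b: +{d}
  S via S→B B: +{c}
  S via S→C c: +{d}
  FIRST(S)={c,d}  FIRST(A)={b}  FIRST(B)={c}  FIRST(C)={d}
round 2:
  B via B→S b: +{d}
  C via C→S b: +{c}
  FIRST(S)={c,d}  FIRST(A)={b}  FIRST(B)={c,d}  FIRST(C)={c,d}
round 3: done
  FIRST(S)={c,d}  FIRST(A)={b}  FIRST(B)={c,d}  FIRST(C)={c,d}

FIRST(S) = ["c", "d"]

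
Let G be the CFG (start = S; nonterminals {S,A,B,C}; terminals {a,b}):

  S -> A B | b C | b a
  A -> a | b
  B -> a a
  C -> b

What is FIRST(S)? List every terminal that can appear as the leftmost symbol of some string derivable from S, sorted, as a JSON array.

FIRST iteration:
round 1:
  A via A→a: +{a}
  A via A→b: +{b}
  B via B→a a: +{a}
  C via C→b: +{b}
  S via S→A B: +{a,b}
  FIRST(S)={a,b}  FIRST(A)={a,b}  FIRST(B)={a}  FIRST(C)={b}
round 2: — fixpoint
  FIRST(S)={a,b}  FIRST(A)={a,b}  FIRST(B)={a}  FIRST(C)={b}

FIRST(S) = ["a", "b"]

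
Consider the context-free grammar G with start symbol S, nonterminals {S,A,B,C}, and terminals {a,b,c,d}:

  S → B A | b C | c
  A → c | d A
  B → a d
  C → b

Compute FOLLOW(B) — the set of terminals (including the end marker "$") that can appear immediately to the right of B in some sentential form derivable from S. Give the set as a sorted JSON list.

FIRST sets, iterate to fixpoint:
[1]
  A via A→c: +{c}
  A via A→d A: +{d}
  B via B→a d: +{a}
  C via C→b: +{b}
  S via S→B A: +{a}
  S via S→b C: +{b}
  S via S→c: +{c}
  S: {a,b,c}  A: {c,d}  B: {a}  C: {b}
[2] done
  S: {a,b,c}  A: {c,d}  B: {a}  C: {b}

FOLLOW iteration:
seed FOLLOW(S) with $
iter 1:
  S→B A: FOLLOW(B) ⊇ FIRST(A) = {c,d}; new: +{c,d}
  S→B A: FOLLOW(A) ⊇ FOLLOW(S) ⊇ {$}; new: +{$}
  S→b C: FOLLOW(C) ⊇ FOLLOW(S) ⊇ {$}; new: +{$}
  FOLLOW(S)={$}  FOLLOW(A)={$}  FOLLOW(B)={c,d}  FOLLOW(C)={$}
iter 2: (no change)
  FOLLOW(S)={$}  FOLLOW(A)={$}  FOLLOW(B)={c,d}  FOLLOW(C)={$}

FOLLOW(B) = ["c", "d"]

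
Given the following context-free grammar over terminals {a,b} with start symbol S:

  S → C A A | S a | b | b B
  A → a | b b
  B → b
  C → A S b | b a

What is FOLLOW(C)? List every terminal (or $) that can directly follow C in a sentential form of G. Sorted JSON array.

FIRST iteration:
iter 1:
  A via A→a: +{a}
  A via A→b b: +{b}
  B via B→b: +{b}
  C via C→A S b: +{a,b}
  S via S→C A A: +{a,b}
  FIRST[S]={a,b}  FIRST[A]={a,b}  FIRST[B]={b}  FIRST[C]={a,b}
iter 2: — fixpoint
  FIRST[S]={a,b}  FIRST[A]={a,b}  FIRST[B]={b}  FIRST[C]={a,b}

FOLLOW iteration:
initialize: $ ∈ FOLLOW(S)
[1]
  C→A S b: FOLLOW(A) ⊇ FIRST(S) = {a,b}; new: +{a,b}
  C→A S b: FOLLOW(S) ⊇ FIRST(b) = {b}; new: +{b}
  S→C A A: FOLLOW(C) ⊇ FIRST(A) = {a,b}; new: +{a,b}
  S→C A A: FOLLOW(A) ⊇ FOLLOW(S) ⊇ {$,b}; new: +{$}
  S→S a: FOLLOW(S) ⊇ FIRST(a) = {a}; new: +{a}
  S→b B: FOLLOW(B) ⊇ FOLLOW(S) ⊇ {$,a,b}; new: +{$,a,b}
  FOLLOW[S]={$,a,b}  FOLLOW[A]={$,a,b}  FOLLOW[B]={$,a,b}  FOLLOW[C]={a,b}
[2] (no change)
  FOLLOW[S]={$,a,b}  FOLLOW[A]={$,a,b}  FOLLOW[B]={$,a,b}  FOLLOW[C]={a,b}

FOLLOW(C) = ["a", "b"]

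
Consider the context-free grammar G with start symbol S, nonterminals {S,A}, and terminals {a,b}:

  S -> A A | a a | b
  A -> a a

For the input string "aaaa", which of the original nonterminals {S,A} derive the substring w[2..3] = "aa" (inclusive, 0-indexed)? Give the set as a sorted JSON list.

Convert to CNF:
  S -> A A | T0 T0 | b
  A -> T0 T0
  T0 -> a

CYK table (by increasing span), restricted to cells inside w[2..3]:
  cell(2,2) a: {T0}  orig:{}
  cell(3,3) a: {T0}  orig:{}
  cell(2,3) aa: {A,S}

Original NTs in T[2,3] deriving "aa": ["A", "S"]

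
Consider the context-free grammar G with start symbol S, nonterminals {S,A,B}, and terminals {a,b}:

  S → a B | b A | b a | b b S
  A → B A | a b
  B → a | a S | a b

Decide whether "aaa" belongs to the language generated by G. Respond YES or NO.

CNF form of G:
  S -> T0 B | T1 A | T1 T0 | T1 X2
  A -> B A | T0 T1
  B -> T0 S | T0 T1 | a
  T0 -> a
  T1 -> b
  X2 -> T1 S

CYK table (by increasing span):
  T[0,0] 'a' = {B,T0}  orig:{B}
  T[1,1] 'a' = {B,T0}  orig:{B}
  T[2,2] 'a' = {B,T0}  orig:{B}
  T[0,1] 'aa' = {S}
  T[1,2] 'aa' = {S}
  T[0,2] 'aaa' = {B}

S ∉ T[0,2] ⇒ NO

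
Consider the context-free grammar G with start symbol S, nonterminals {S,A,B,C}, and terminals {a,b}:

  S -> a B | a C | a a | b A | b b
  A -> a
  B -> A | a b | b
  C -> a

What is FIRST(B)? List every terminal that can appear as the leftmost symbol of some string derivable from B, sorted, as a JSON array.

FIRST sets, iterate to fixpoint:
pass 1:
  A via A→a: +{a}
  B via B→A: +{a}
  B via B→b: +{b}
  C via C→a: +{a}
  S via S→a B: +{a}
  S via S→b A: +{b}
  FIRST[S]={a,b}  FIRST[A]={a}  FIRST[B]={a,b}  FIRST[C]={a}
pass 2: — fixpoint
  FIRST[S]={a,b}  FIRST[A]={a}  FIRST[B]={a,b}  FIRST[C]={a}

FIRST(B) = ["a", "b"]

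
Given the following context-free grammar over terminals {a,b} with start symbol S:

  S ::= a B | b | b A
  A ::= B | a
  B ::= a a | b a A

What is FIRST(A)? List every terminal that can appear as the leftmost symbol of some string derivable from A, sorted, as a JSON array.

FIRST sets, iterate to fixpoint:
iter 1:
  A via A→a: +{a}
  B via B→a a: +{a}
  B via B→b a A: +{b}
  S via S→a B: +{a}
  S via S→b: +{b}
  S: {a,b}  A: {a}  B: {a,b}
iter 2:
  A via A→B: +{b}
  S: {a,b}  A: {a,b}  B: {a,b}
iter 3: done
  S: {a,b}  A: {a,b}  B: {a,b}

FIRST(A) = ["a", "b"]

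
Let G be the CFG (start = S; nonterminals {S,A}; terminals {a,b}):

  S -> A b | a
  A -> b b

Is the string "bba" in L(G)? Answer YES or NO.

CNF form of G:
  S -> A T0 | a
  A -> T0 T0
  T0 -> b

CYK table (by increasing span):
  cell(0,0) b: {T0}  orig:{}
  cell(1,1) b: {T0}  orig:{}
  cell(2,2) a: {S}
  cell(0,1) bb: {A}
  cell(1,2) ba: ∅
  cell(0,2) bba: ∅

S ∉ T[0,2] ⇒ NO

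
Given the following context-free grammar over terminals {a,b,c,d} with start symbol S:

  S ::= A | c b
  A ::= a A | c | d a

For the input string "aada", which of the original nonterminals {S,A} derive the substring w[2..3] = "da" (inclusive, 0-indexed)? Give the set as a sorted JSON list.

Convert to CNF:
  S -> T0 A | T1 T0 | T2 T3 | c
  A -> T0 A | T1 T0 | c
  T0 -> a
  T1 -> d
  T2 -> c
  T3 -> b

CYK fill — only the sub-triangle for w[2..3]:
  cell(2,2) d: {T1}  orig:{}
  cell(3,3) a: {T0}  orig:{}
  cell(2,3) da: {A,S}

Original NTs in T[2,3] deriving "da": ["A", "S"]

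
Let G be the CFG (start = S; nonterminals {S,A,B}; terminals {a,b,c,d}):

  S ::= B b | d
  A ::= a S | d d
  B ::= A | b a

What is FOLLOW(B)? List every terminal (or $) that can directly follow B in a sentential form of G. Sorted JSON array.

FIRST sets, iterate to fixpoint:
iter 1:
  A via A→a S: +{a}
  A via A→d d: +{d}
  B via B→A: +{a,d}
  B via B→b a: +{b}
  S via S→B b: +{a,b,d}
  S: {a,b,d}  A: {a,d}  B: {a,b,d}
iter 2: (no change)
  S: {a,b,d}  A: {a,d}  B: {a,b,d}

FOLLOW sets:
FOLLOW(S) := {$}
round 1:
  S→B b: FOLLOW(B) ⊇ FIRST(b) = {b}; new: +{b}
  FOLLOW[S]={$}  FOLLOW[A]={}  FOLLOW[B]={b}
round 2:
  B→A: FOLLOW(A) ⊇ FOLLOW(B) ⊇ {b}; new: +{b}
  FOLLOW[S]={$}  FOLLOW[A]={b}  FOLLOW[B]={b}
round 3:
  A→a S: FOLLOW(S) ⊇ FOLLOW(A) ⊇ {b}; new: +{b}
  FOLLOW[S]={$,b}  FOLLOW[A]={b}  FOLLOW[B]={b}
round 4: (no change)
  FOLLOW[S]={$,b}  FOLLOW[A]={b}  FOLLOW[B]={b}

FOLLOW(B) = ["b"]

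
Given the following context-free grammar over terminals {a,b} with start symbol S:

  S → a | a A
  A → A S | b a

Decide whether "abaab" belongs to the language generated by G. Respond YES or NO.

Convert to CNF:
  S -> T1 A | a
  A -> A S | T0 T1
  T0 -> b
  T1 -> a

CYK table (by increasing span):
  T[0,0] 'a' = {S,T1}  orig:{S}
  T[1,1] 'b' = {T0}  orig:{}
  T[2,2] 'a' = {S,T1}  orig:{S}
  T[3,3] 'a' = {S,T1}  orig:{S}
  T[4,4] 'b' = {T0}  orig:{}
  T[0,1] 'ab' = ∅
  T[1,2] 'ba' = {A}
  T[2,3] 'aa' = ∅
  T[3,4] 'ab' = ∅
  T[0,2] 'aba' = {S}
  T[1,3] 'baa' = {A}
  T[2,4] 'aab' = ∅
  T[0,3] 'abaa' = {S}
  T[1,4] 'baab' = ∅
  T[0,4] 'abaab' = ∅

S ∉ T[0,4] ⇒ NO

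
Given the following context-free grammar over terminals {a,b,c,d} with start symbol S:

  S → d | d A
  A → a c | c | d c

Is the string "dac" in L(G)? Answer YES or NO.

Convert to CNF:
  S -> T2 A | d
  A -> T0 T1 | T2 T1 | c
  T0 -> a
  T1 -> c
  T2 -> d

CYK fill:
  [0..0]={S,T2}  "d"  orig:{S}
  [1..1]={T0}  "a"  orig:{}
  [2..2]={A,T1}  "c"  orig:{A}
  [0..1]=∅  "da"
  [1..2]={A}  "ac"
  [0..2]={S}  "dac"

S ∈ T[0,2] ⇒ YES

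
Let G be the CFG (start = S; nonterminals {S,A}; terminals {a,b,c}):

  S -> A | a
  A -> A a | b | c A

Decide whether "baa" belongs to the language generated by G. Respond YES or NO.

Convert to CNF:
  S -> A T0 | T1 A | a | b
  A -> A T0 | T1 A | b
  T0 -> a
  T1 -> c

CYK fill:
  cell(0,0) b: {A,S}
  cell(1,1) a: {S,T0}  orig:{S}
  cell(2,2) a: {S,T0}  orig:{S}
  cell(0,1) ba: {A,S}
  cell(1,2) aa: ∅
  cell(0,2) baa: {A,S}

S ∈ T[0,2] ⇒ YES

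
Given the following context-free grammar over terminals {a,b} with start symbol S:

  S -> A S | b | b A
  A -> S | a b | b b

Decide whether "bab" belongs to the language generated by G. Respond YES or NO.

Convert to CNF:
  S -> A S | T1 A | b
  A -> A S | T0 T1 | T1 A | T1 T1 | b
  T0 -> a
  T1 -> b

Fill CYK table bottom-up:
  [0..0]={A,S,T1}  "b"  orig:{A,S}
  [1..1]={T0}  "a"  orig:{}
  [2..2]={A,S,T1}  "b"  orig:{A,S}
  [0..1]=∅  "ba"
  [1..2]={A}  "ab"
  [0..2]={A,S}  "bab"

S ∈ T[0,2] ⇒ YES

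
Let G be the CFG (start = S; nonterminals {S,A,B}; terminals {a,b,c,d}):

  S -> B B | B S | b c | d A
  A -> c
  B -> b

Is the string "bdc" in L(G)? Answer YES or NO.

CNF form of G:
  S -> B B | B S | T0 T1 | T2 A
  A -> c
  B -> b
  T0 -> b
  T1 -> c
  T2 -> d

CYK fill:
  [0..0]={B,T0}  "b"  orig:{B}
  [1..1]={T2}  "d"  orig:{}
  [2..2]={A,T1}  "c"  orig:{A}
  [0..1]=∅  "bd"
  [1..2]={S}  "dc"
  [0..2]={S}  "bdc"

S ∈ T[0,2] ⇒ YES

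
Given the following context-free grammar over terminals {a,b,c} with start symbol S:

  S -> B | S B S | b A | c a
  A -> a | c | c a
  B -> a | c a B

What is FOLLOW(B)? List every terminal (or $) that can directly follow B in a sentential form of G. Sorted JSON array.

FIRST sets, iterate to fixpoint:
iter 1:
  A via A→a: +{a}
  A via A→c: +{c}
  B via B→a: +{a}
  B via B→c a B: +{c}
  S via S→B: +{a,c}
  S via S→b A: +{b}
  FIRST(S)={a,b,c}  FIRST(A)={a,c}  FIRST(B)={a,c}
iter 2: done
  FIRST(S)={a,b,c}  FIRST(A)={a,c}  FIRST(B)={a,c}

FOLLOW sets:
seed FOLLOW(S) with $
pass 1:
  S→B: FOLLOW(B) ⊇ FOLLOW(S) ⊇ {$}; new: +{$}
  S→S B S: FOLLOW(S) ⊇ FIRST(B) = {a,c}; new: +{a,c}
  S→S B S: FOLLOW(B) ⊇ FIRST(S) = {a,b,c}; new: +{a,b,c}
  S→b A: FOLLOW(A) ⊇ FOLLOW(S) ⊇ {$,a,c}; new: +{$,a,c}
  FOLLOW(S)={$,a,c}  FOLLOW(A)={$,a,c}  FOLLOW(B)={$,a,b,c}
pass 2: (stable)
  FOLLOW(S)={$,a,c}  FOLLOW(A)={$,a,c}  FOLLOW(B)={$,a,b,c}

FOLLOW(B) = ["$", "a", "b", "c"]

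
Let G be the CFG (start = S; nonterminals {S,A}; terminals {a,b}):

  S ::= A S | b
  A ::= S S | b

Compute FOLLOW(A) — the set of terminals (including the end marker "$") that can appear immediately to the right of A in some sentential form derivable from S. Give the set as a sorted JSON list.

FIRST sets, iterate to fixpoint:
round 1:
  A via A→b: +{b}
  S via S→A S: +{b}
  S: {b}  A: {b}
round 2: (no change)
  S: {b}  A: {b}

FOLLOW iteration:
FOLLOW(S) := {$}
[1]
  A→S S: FOLLOW(S) ⊇ FIRST(S) = {b}; new: +{b}
  S→A S: FOLLOW(A) ⊇ FIRST(S) = {b}; new: +{b}
  FOLLOW[S]={$,b}  FOLLOW[A]={b}
[2] done
  FOLLOW[S]={$,b}  FOLLOW[A]={b}

FOLLOW(A) = ["b"]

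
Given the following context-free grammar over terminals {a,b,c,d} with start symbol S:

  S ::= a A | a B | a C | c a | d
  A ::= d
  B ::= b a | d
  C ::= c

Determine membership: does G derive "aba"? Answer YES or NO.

CNF form of G:
  S -> T1 A | T1 B | T1 C | T2 T1 | d
  A -> d
  B -> T0 T1 | d
  C -> c
  T0 -> b
  T1 -> a
  T2 -> c

CYK fill:
  cell(0,0) a: {T1}  orig:{}
  cell(1,1) b: {T0}  orig:{}
  cell(2,2) a: {T1}  orig:{}
  cell(0,1) ab: ∅
  cell(1,2) ba: {B}
  cell(0,2) aba: {S}

S ∈ T[0,2] ⇒ YES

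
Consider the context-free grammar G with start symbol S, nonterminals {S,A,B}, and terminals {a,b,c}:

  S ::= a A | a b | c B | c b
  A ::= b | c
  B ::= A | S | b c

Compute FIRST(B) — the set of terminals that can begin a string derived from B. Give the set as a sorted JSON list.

FIRST iteration:
iter 1:
  A via A→b: +{b}
  A via A→c: +{c}
  B via B→A: +{b,c}
  S via S→a A: +{a}
  S via S→c B: +{c}
  S: {a,c}  A: {b,c}  B: {b,c}
iter 2:
  B via B→S: +{a}
  S: {a,c}  A: {b,c}  B: {a,b,c}
iter 3: (stable)
  S: {a,c}  A: {b,c}  B: {a,b,c}

FIRST(B) = ["a", "b", "c"]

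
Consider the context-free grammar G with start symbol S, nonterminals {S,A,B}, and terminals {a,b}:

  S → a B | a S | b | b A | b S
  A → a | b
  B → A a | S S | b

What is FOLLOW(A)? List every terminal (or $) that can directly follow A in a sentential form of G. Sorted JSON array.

Compute FIRST by fixpoint:
pass 1:
  A via A→a: +{a}
  A via A→b: +{b}
  B via B→A a: +{a,b}
  S via S→a B: +{a}
  S via S→b: +{b}
  FIRST(S)={a,b}  FIRST(A)={a,b}  FIRST(B)={a,b}
pass 2: (stable)
  FIRST(S)={a,b}  FIRST(A)={a,b}  FIRST(B)={a,b}

Compute FOLLOW by fixpoint:
initialize: $ ∈ FOLLOW(S)
round 1:
  B→A a: FOLLOW(A) ⊇ FIRST(a) = {a}; new: +{a}
  B→S S: FOLLOW(S) ⊇ FIRST(S) = {a,b}; new: +{a,b}
  S→a B: FOLLOW(B) ⊇ FOLLOW(S) ⊇ {$,a,b}; new: +{$,a,b}
  S→b A: FOLLOW(A) ⊇ FOLLOW(S) ⊇ {$,a,b}; new: +{$,b}
  FOLLOW[S]={$,a,b}  FOLLOW[A]={$,a,b}  FOLLOW[B]={$,a,b}
round 2: (no change)
  FOLLOW[S]={$,a,b}  FOLLOW[A]={$,a,b}  FOLLOW[B]={$,a,b}

FOLLOW(A) = ["$", "a", "b"]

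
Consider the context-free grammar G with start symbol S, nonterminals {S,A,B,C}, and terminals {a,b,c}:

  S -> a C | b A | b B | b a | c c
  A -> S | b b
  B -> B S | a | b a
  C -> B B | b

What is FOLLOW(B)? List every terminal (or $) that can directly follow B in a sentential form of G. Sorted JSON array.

Compute FIRST by fixpoint:
[1]
  A via A→b b: +{b}
  B via B→a: +{a}
  B via B→b a: +{b}
  C via C→B B: +{a,b}
  S via S→a C: +{a}
  S via S→b A: +{b}
  S via S→c c: +{c}
  FIRST(S)={a,b,c}  FIRST(A)={b}  FIRST(B)={a,b}  FIRST(C)={a,b}
[2]
  A via A→S: +{a,c}
  FIRST(S)={a,b,c}  FIRST(A)={a,b,c}  FIRST(B)={a,b}  FIRST(C)={a,b}
[3] (no change)
  FIRST(S)={a,b,c}  FIRST(A)={a,b,c}  FIRST(B)={a,b}  FIRST(C)={a,b}

FOLLOW iteration:
seed FOLLOW(S) with $
iter 1:
  B→B S: FOLLOW(B) ⊇ FIRST(S) = {a,b,c}; new: +{a,b,c}
  B→B S: FOLLOW(S) ⊇ FOLLOW(B) ⊇ {a,b,c}; new: +{a,b,c}
  S→a C: FOLLOW(C) ⊇ FOLLOW(S) ⊇ {$,a,b,c}; new: +{$,a,b,c}
  S→b A: FOLLOW(A) ⊇ FOLLOW(S) ⊇ {$,a,b,c}; new: +{$,a,b,c}
  S→b B: FOLLOW(B) ⊇ FOLLOW(S) ⊇ {$,a,b,c}; new: +{$}
  FOLLOW[S]={$,a,b,c}  FOLLOW[A]={$,a,b,c}  FOLLOW[B]={$,a,b,c}  FOLLOW[C]={$,a,b,c}
iter 2: (no change)
  FOLLOW[S]={$,a,b,c}  FOLLOW[A]={$,a,b,c}  FOLLOW[B]={$,a,b,c}  FOLLOW[C]={$,a,b,c}

FOLLOW(B) = ["$", "a", "b", "c"]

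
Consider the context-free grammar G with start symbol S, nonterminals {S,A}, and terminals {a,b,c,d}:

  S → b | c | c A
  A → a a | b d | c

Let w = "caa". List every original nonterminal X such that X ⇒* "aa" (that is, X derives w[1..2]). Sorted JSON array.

CNF form of G:
  S -> T3 A | b | c
  A -> T0 T0 | T1 T2 | c
  T0 -> a
  T1 -> b
  T2 -> d
  T3 -> c

CYK table (by increasing span) (cells [i..j] with 1 ≤ i ≤ j ≤ 2 only):
  cell(1,1) a: {T0}  orig:{}
  cell(2,2) a: {T0}  orig:{}
  cell(1,2) aa: {A}

Original NTs in T[1,2] deriving "aa": ["A"]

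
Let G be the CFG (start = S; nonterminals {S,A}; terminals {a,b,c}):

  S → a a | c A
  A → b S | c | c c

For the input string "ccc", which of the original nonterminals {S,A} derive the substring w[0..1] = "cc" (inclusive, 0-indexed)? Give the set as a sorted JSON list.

CNF form of G:
  S -> T1 A | T2 T2
  A -> T0 S | T1 T1 | c
  T0 -> b
  T1 -> c
  T2 -> a

Fill CYK table bottom-up — only the sub-triangle for w[0..1]:
  T[0,0] 'c' = {A,T1}  orig:{A}
  T[1,1] 'c' = {A,T1}  orig:{A}
  T[0,1] 'cc' = {A,S}

Original NTs in T[0,1] deriving "cc": ["A", "S"]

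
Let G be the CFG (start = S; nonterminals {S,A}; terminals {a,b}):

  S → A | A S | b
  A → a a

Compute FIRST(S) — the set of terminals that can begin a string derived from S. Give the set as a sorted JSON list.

FIRST sets, iterate to fixpoint:
pass 1:
  A via A→a a: +{a}
  S via S→A: +{a}
  S via S→b: +{b}
  FIRST(S)={a,b}  FIRST(A)={a}
pass 2: — fixpoint
  FIRST(S)={a,b}  FIRST(A)={a}

FIRST(S) = ["a", "b"]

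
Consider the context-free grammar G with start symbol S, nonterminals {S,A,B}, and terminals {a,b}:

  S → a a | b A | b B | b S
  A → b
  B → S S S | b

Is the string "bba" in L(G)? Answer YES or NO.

CNF form of G:
  S -> T0 T0 | T1 A | T1 B | T1 S
  A -> b
  B -> S X2 | b
  T0 -> a
  T1 -> b
  X2 -> S S

CYK table (by increasing span):
  T[0,0] 'b' = {A,B,T1}  orig:{A,B}
  T[1,1] 'b' = {A,B,T1}  orig:{A,B}
  T[2,2] 'a' = {T0}  orig:{}
  T[0,1] 'bb' = {S}
  T[1,2] 'ba' = ∅
  T[0,2] 'bba' = ∅

S ∉ T[0,2] ⇒ NO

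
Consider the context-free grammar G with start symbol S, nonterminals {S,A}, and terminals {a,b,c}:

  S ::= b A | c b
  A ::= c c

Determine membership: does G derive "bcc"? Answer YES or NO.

Convert to CNF:
  S -> T0 T1 | T1 A
  A -> T0 T0
  T0 -> c
  T1 -> b

CYK fill:
  [0..0]={T1}  "b"  orig:{}
  [1..1]={T0}  "c"  orig:{}
  [2..2]={T0}  "c"  orig:{}
  [0..1]=∅  "bc"
  [1..2]={A}  "cc"
  [0..2]={S}  "bcc"

S ∈ T[0,2] ⇒ YES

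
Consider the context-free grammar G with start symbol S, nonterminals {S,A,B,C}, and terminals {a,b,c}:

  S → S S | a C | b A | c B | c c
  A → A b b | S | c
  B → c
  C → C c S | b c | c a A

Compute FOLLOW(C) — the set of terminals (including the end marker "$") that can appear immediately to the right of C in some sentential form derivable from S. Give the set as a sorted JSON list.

Compute FIRST by fixpoint:
round 1:
  A via A→c: +{c}
  B via B→c: +{c}
  C via C→b c: +{b}
  C via C→c a A: +{c}
  S via S→a C: +{a}
  S via S→b A: +{b}
  S via S→c B: +{c}
  S: {a,b,c}  A: {c}  B: {c}  C: {b,c}
round 2:
  A via A→S: +{a,b}
  S: {a,b,c}  A: {a,b,c}  B: {c}  C: {b,c}
round 3: — fixpoint
  S: {a,b,c}  A: {a,b,c}  B: {c}  C: {b,c}

Compute FOLLOW by fixpoint:
FOLLOW(S) := {$}
[1]
  A→A b b: FOLLOW(A) ⊇ FIRST(b) = {b}; new: +{b}
  A→S: FOLLOW(S) ⊇ FOLLOW(A) ⊇ {b}; new: +{b}
  C→C c S: FOLLOW(C) ⊇ FIRST(c) = {c}; new: +{c}
  C→C c S: FOLLOW(S) ⊇ FOLLOW(C) ⊇ {c}; new: +{c}
  C→c a A: FOLLOW(A) ⊇ FOLLOW(C) ⊇ {c}; new: +{c}
  S→S S: FOLLOW(S) ⊇ FIRST(S) = {a,b,c}; new: +{a}
  S→a C: FOLLOW(C) ⊇ FOLLOW(S) ⊇ {$,a,b,c}; new: +{$,a,b}
  S→b A: FOLLOW(A) ⊇ FOLLOW(S) ⊇ {$,a,b,c}; new: +{$,a}
  S→c B: FOLLOW(B) ⊇ FOLLOW(S) ⊇ {$,a,b,c}; new: +{$,a,b,c}
  FOLLOW[S]={$,a,b,c}  FOLLOW[A]={$,a,b,c}  FOLLOW[B]={$,a,b,c}  FOLLOW[C]={$,a,b,c}
[2] done
  FOLLOW[S]={$,a,b,c}  FOLLOW[A]={$,a,b,c}  FOLLOW[B]={$,a,b,c}  FOLLOW[C]={$,a,b,c}

FOLLOW(C) = ["$", "a", "b", "c"]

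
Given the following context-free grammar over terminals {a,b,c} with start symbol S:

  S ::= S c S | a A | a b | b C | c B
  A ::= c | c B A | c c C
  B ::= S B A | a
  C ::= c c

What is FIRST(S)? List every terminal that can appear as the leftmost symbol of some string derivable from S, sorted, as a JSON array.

FIRST iteration:
[1]
  A via A→c: +{c}
  B via B→a: +{a}
  C via C→c c: +{c}
  S via S→a A: +{a}
  S via S→b C: +{b}
  S via S→c B: +{c}
  FIRST(S)={a,b,c}  FIRST(A)={c}  FIRST(B)={a}  FIRST(C)={c}
[2]
  B via B→S B A: +{b,c}
  FIRST(S)={a,b,c}  FIRST(A)={c}  FIRST(B)={a,b,c}  FIRST(C)={c}
[3] (no change)
  FIRST(S)={a,b,c}  FIRST(A)={c}  FIRST(B)={a,b,c}  FIRST(C)={c}

FIRST(S) = ["a", "b", "c"]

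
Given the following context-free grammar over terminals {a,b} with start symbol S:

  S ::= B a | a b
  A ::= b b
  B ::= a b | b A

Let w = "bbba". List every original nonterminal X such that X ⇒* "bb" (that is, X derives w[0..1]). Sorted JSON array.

CNF form of G:
  S -> B T1 | T1 T0
  A -> T0 T0
  B -> T0 A | T1 T0
  T0 -> b
  T1 -> a

CYK fill, restricted to cells inside w[0..1]:
  T[0,0] 'b' = {T0}  orig:{}
  T[1,1] 'b' = {T0}  orig:{}
  T[0,1] 'bb' = {A}

Original NTs in T[0,1] deriving "bb": ["A"]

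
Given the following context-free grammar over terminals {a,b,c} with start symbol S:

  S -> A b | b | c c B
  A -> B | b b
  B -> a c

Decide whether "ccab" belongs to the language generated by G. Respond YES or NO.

CNF form of G:
  S -> A T2 | T1 X3 | b
  A -> T0 T1 | T2 T2
  B -> T0 T1
  T0 -> a
  T1 -> c
  T2 -> b
  X3 -> T1 B

Fill CYK table bottom-up:
  T[0,0] 'c' = {T1}  orig:{}
  T[1,1] 'c' = {T1}  orig:{}
  T[2,2] 'a' = {T0}  orig:{}
  T[3,3] 'b' = {S,T2}  orig:{S}
  T[0,1] 'cc' = ∅
  T[1,2] 'ca' = ∅
  T[2,3] 'ab' = ∅
  T[0,2] 'cca' = ∅
  T[1,3] 'cab' = ∅
  T[0,3] 'ccab' = ∅

S ∉ T[0,3] ⇒ NO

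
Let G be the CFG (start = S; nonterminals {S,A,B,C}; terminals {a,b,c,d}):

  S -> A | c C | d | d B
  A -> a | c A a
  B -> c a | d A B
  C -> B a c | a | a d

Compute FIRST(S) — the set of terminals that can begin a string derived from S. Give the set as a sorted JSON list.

FIRST sets, iterate to fixpoint:
pass 1:
  A via A→a: +{a}
  A via A→c A a: +{c}
  B via B→c a: +{c}
  B via B→d A B: +{d}
  C via C→B a c: +{c,d}
  C via C→a: +{a}
  S via S→A: +{a,c}
  S via S→d: +{d}
  S: {a,c,d}  A: {a,c}  B: {c,d}  C: {a,c,d}
pass 2: (no change)
  S: {a,c,d}  A: {a,c}  B: {c,d}  C: {a,c,d}

FIRST(S) = ["a", "c", "d"]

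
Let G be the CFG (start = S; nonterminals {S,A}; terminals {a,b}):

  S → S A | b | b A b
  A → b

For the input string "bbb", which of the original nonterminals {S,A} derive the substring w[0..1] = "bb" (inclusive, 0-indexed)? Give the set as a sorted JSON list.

CNF form of G:
  S -> S A | T0 X1 | b
  A -> b
  T0 -> b
  X1 -> A T0

CYK fill, restricted to cells inside w[0..1]:
  cell(0,0) b: {A,S,T0}  orig:{A,S}
  cell(1,1) b: {A,S,T0}  orig:{A,S}
  cell(0,1) bb: {S,X1}  orig:{S}

Original NTs in T[0,1] deriving "bb": ["S"]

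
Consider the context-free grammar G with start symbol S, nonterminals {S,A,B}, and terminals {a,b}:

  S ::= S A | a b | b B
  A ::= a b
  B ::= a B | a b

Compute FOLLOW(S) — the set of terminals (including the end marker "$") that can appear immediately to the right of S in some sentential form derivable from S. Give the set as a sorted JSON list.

FIRST sets, iterate to fixpoint:
round 1:
  A via A→a b: +{a}
  B via B→a B: +{a}
  S via S→a b: +{a}
  S via S→b B: +{b}
  S: {a,b}  A: {a}  B: {a}
round 2: — fixpoint
  S: {a,b}  A: {a}  B: {a}

FOLLOW iteration:
seed FOLLOW(S) with $
pass 1:
  S→S A: FOLLOW(S) ⊇ FIRST(A) = {a}; new: +{a}
  S→S A: FOLLOW(A) ⊇ FOLLOW(S) ⊇ {$,a}; new: +{$,a}
  S→b B: FOLLOW(B) ⊇ FOLLOW(S) ⊇ {$,a}; new: +{$,a}
  S: {$,a}  A: {$,a}  B: {$,a}
pass 2: done
  S: {$,a}  A: {$,a}  B: {$,a}

FOLLOW(S) = ["$", "a"]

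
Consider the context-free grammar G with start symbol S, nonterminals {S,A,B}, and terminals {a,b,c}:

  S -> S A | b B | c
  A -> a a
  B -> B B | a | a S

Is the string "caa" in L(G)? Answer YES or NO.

CNF form of G:
  S -> S A | T1 B | c
  A -> T0 T0
  B -> B B | T0 S | a
  T0 -> a
  T1 -> b

CYK fill:
  T[0,0] 'c' = {S}
  T[1,1] 'a' = {B,T0}  orig:{B}
  T[2,2] 'a' = {B,T0}  orig:{B}
  T[0,1] 'ca' = ∅
  T[1,2] 'aa' = {A,B}
  T[0,2] 'caa' = {S}

S ∈ T[0,2] ⇒ YES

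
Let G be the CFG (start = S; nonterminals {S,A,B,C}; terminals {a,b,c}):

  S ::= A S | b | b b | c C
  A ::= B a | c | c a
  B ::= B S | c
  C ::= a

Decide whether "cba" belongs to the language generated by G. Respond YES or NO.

Convert to CNF:
  S -> A S | T1 C | T2 T2 | b
  A -> B T0 | T1 T0 | c
  B -> B S | c
  C -> a
  T0 -> a
  T1 -> c
  T2 -> b

CYK fill:
  [0..0]={A,B,T1}  "c"  orig:{A,B}
  [1..1]={S,T2}  "b"  orig:{S}
  [2..2]={C,T0}  "a"  orig:{C}
  [0..1]={B,S}  "cb"
  [1..2]=∅  "ba"
  [0..2]={A}  "cba"

S ∉ T[0,2] ⇒ NO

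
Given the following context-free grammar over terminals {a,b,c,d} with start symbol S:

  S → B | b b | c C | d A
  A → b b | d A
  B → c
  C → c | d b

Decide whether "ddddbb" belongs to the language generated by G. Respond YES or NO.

Convert to CNF:
  S -> T0 T0 | T1 A | T2 C | c
  A -> T0 T0 | T1 A
  B -> c
  C -> T1 T0 | c
  T0 -> b
  T1 -> d
  T2 -> c

CYK table (by increasing span):
  T[0,0] 'd' = {T1}  orig:{}
  T[1,1] 'd' = {T1}  orig:{}
  T[2,2] 'd' = {T1}  orig:{}
  T[3,3] 'd' = {T1}  orig:{}
  T[4,4] 'b' = {T0}  orig:{}
  T[5,5] 'b' = {T0}  orig:{}
  T[0,1] 'dd' = ∅
  T[1,2] 'dd' = ∅
  T[2,3] 'dd' = ∅
  T[3,4] 'db' = {C}
  T[4,5] 'bb' = {A,S}
  T[0,2] 'ddd' = ∅
  T[1,3] 'ddd' = ∅
  T[2,4] 'ddb' = ∅
  T[3,5] 'dbb' = {A,S}
  T[0,3] 'dddd' = ∅
  T[1,4] 'dddb' = ∅
  T[2,5] 'ddbb' = {A,S}
  T[0,4] 'ddddb' = ∅
  T[1,5] 'dddbb' = {A,S}
  T[0,5] 'ddddbb' = {A,S}

S ∈ T[0,5] ⇒ YES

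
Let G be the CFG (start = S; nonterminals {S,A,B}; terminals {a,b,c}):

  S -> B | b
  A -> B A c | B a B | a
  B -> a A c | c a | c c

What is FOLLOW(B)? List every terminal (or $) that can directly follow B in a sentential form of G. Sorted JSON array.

Compute FIRST by fixpoint:
round 1:
  A via A→a: +{a}
  B via B→a A c: +{a}
  B via B→c a: +{c}
  S via S→B: +{a,c}
  S via S→b: +{b}
  FIRST(S)={a,b,c}  FIRST(A)={a}  FIRST(B)={a,c}
round 2:
  A via A→B A c: +{c}
  FIRST(S)={a,b,c}  FIRST(A)={a,c}  FIRST(B)={a,c}
round 3: (stable)
  FIRST(S)={a,b,c}  FIRST(A)={a,c}  FIRST(B)={a,c}

Compute FOLLOW by fixpoint:
FOLLOW(S) := {$}
iter 1:
  A→B A c: FOLLOW(B) ⊇ FIRST(A) = {a,c}; new: +{a,c}
  A→B A c: FOLLOW(A) ⊇ FIRST(c) = {c}; new: +{c}
  S→B: FOLLOW(B) ⊇ FOLLOW(S) ⊇ {$}; new: +{$}
  S: {$}  A: {c}  B: {$,a,c}
iter 2: — fixpoint
  S: {$}  A: {c}  B: {$,a,c}

FOLLOW(B) = ["$", "a", "c"]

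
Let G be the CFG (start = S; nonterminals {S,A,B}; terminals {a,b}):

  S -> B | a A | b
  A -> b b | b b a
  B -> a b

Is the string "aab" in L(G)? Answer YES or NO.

Convert to CNF:
  S -> T1 A | T1 T0 | b
  A -> T0 T0 | T0 X2
  B -> T1 T0
  T0 -> b
  T1 -> a
  X2 -> T0 T1

Fill CYK table bottom-up:
  cell(0,0) a: {T1}  orig:{}
  cell(1,1) a: {T1}  orig:{}
  cell(2,2) b: {S,T0}  orig:{S}
  cell(0,1) aa: ∅
  cell(1,2) ab: {B,S}
  cell(0,2) aab: ∅

S ∉ T[0,2] ⇒ NO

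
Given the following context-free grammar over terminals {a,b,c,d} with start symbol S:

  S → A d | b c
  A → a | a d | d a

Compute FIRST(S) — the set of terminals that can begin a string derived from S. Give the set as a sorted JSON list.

FIRST sets, iterate to fixpoint:
[1]
  A via A→a: +{a}
  A via A→d a: +{d}
  S via S→A d: +{a,d}
  S via S→b c: +{b}
  FIRST[S]={a,b,d}  FIRST[A]={a,d}
[2] (stable)
  FIRST[S]={a,b,d}  FIRST[A]={a,d}

FIRST(S) = ["a", "b", "d"]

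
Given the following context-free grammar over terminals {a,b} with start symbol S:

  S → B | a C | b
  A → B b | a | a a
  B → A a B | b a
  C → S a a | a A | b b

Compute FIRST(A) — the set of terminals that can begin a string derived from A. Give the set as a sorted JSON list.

FIRST sets, iterate to fixpoint:
[1]
  A via A→a: +{a}
  B via B→A a B: +{a}
  B via B→b a: +{b}
  C via C→a A: +{a}
  C via C→b b: +{b}
  S via S→B: +{a,b}
  S: {a,b}  A: {a}  B: {a,b}  C: {a,b}
[2]
  A via A→B b: +{b}
  S: {a,b}  A: {a,b}  B: {a,b}  C: {a,b}
[3] (no change)
  S: {a,b}  A: {a,b}  B: {a,b}  C: {a,b}

FIRST(A) = ["a", "b"]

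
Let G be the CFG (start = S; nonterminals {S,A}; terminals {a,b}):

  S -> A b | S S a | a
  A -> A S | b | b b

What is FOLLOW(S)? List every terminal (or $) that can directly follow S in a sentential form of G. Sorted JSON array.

FIRST iteration:
[1]
  A via A→b: +{b}
  S via S→A b: +{b}
  S via S→a: +{a}
  S: {a,b}  A: {b}
[2] (no change)
  S: {a,b}  A: {b}

FOLLOW sets:
seed FOLLOW(S) with $
iter 1:
  A→A S: FOLLOW(A) ⊇ FIRST(S) = {a,b}; new: +{a,b}
  A→A S: FOLLOW(S) ⊇ FOLLOW(A) ⊇ {a,b}; new: +{a,b}
  FOLLOW(S)={$,a,b}  FOLLOW(A)={a,b}
iter 2: (no change)
  FOLLOW(S)={$,a,b}  FOLLOW(A)={a,b}

FOLLOW(S) = ["$", "a", "b"]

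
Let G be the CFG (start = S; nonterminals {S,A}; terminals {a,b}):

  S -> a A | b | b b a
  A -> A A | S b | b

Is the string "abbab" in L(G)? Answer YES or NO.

CNF form of G:
  S -> T0 X2 | T1 A | b
  A -> A A | S T0 | b
  T0 -> b
  T1 -> a
  X2 -> T0 T1

CYK fill:
  T[0,0] 'a' = {T1}  orig:{}
  T[1,1] 'b' = {A,S,T0}  orig:{A,S}
  T[2,2] 'b' = {A,S,T0}  orig:{A,S}
  T[3,3] 'a' = {T1}  orig:{}
  T[4,4] 'b' = {A,S,T0}  orig:{A,S}
  T[0,1] 'ab' = {S}
  T[1,2] 'bb' = {A}
  T[2,3] 'ba' = {X2}  orig:{}
  T[3,4] 'ab' = {S}
  T[0,2] 'abb' = {A,S}
  T[1,3] 'bba' = {S}
  T[2,4] 'bab' = ∅
  T[0,3] 'abba' = ∅
  T[1,4] 'bbab' = {A}
  T[0,4] 'abbab' = {S}

S ∈ T[0,4] ⇒ YES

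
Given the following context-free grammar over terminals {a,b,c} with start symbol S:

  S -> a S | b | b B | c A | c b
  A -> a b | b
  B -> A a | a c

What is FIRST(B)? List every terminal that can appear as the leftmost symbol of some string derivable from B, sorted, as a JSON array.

FIRST iteration:
round 1:
  A via A→a b: +{a}
  A via A→b: +{b}
  B via B→A a: +{a,b}
  S via S→a S: +{a}
  S via S→b: +{b}
  S via S→c A: +{c}
  FIRST(S)={a,b,c}  FIRST(A)={a,b}  FIRST(B)={a,b}
round 2: — fixpoint
  FIRST(S)={a,b,c}  FIRST(A)={a,b}  FIRST(B)={a,b}

FIRST(B) = ["a", "b"]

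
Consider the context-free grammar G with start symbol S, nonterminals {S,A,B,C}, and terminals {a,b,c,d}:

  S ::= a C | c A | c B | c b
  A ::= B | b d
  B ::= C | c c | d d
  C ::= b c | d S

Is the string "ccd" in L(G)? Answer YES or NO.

Convert to CNF:
  S -> T1 A | T1 B | T1 T0 | T3 C
  A -> T0 T1 | T0 T2 | T1 T1 | T2 S | T2 T2
  B -> T0 T1 | T1 T1 | T2 S | T2 T2
  C -> T0 T1 | T2 S
  T0 -> b
  T1 -> c
  T2 -> d
  T3 -> a

Fill CYK table bottom-up:
  [0..0]={T1}  "c"  orig:{}
  [1..1]={T1}  "c"  orig:{}
  [2..2]={T2}  "d"  orig:{}
  [0..1]={A,B}  "cc"
  [1..2]=∅  "cd"
  [0..2]=∅  "ccd"

S ∉ T[0,2] ⇒ NO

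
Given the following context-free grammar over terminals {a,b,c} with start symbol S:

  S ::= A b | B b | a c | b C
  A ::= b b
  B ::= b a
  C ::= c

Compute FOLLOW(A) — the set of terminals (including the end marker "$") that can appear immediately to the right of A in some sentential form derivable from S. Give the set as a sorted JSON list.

FIRST sets, iterate to fixpoint:
pass 1:
  A via A→b b: +{b}
  B via B→b a: +{b}
  C via C→c: +{c}
  S via S→A b: +{b}
  S via S→a c: +{a}
  FIRST(S)={a,b}  FIRST(A)={b}  FIRST(B)={b}  FIRST(C)={c}
pass 2: (no change)
  FIRST(S)={a,b}  FIRST(A)={b}  FIRST(B)={b}  FIRST(C)={c}

Compute FOLLOW by fixpoint:
initialize: $ ∈ FOLLOW(S)
pass 1:
  S→A b: FOLLOW(A) ⊇ FIRST(b) = {b}; new: +{b}
  S→B b: FOLLOW(B) ⊇ FIRST(b) = {b}; new: +{b}
  S→b C: FOLLOW(C) ⊇ FOLLOW(S) ⊇ {$}; new: +{$}
  S: {$}  A: {b}  B: {b}  C: {$}
pass 2: — fixpoint
  S: {$}  A: {b}  B: {b}  C: {$}

FOLLOW(A) = ["b"]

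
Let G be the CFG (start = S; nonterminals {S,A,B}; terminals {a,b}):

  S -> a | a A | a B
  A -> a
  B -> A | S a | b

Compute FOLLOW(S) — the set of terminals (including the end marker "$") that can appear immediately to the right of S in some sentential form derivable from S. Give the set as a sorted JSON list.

FIRST iteration:
pass 1:
  A via A→a: +{a}
  B via B→A: +{a}
  B via B→b: +{b}
  S via S→a: +{a}
  FIRST[S]={a}  FIRST[A]={a}  FIRST[B]={a,b}
pass 2: (no change)
  FIRST[S]={a}  FIRST[A]={a}  FIRST[B]={a,b}

FOLLOW iteration:
seed FOLLOW(S) with $
pass 1:
  B→S a: FOLLOW(S) ⊇ FIRST(a) = {a}; new: +{a}
  S→a A: FOLLOW(A) ⊇ FOLLOW(S) ⊇ {$,a}; new: +{$,a}
  S→a B: FOLLOW(B) ⊇ FOLLOW(S) ⊇ {$,a}; new: +{$,a}
  FOLLOW[S]={$,a}  FOLLOW[A]={$,a}  FOLLOW[B]={$,a}
pass 2: — fixpoint
  FOLLOW[S]={$,a}  FOLLOW[A]={$,a}  FOLLOW[B]={$,a}

FOLLOW(S) = ["$", "a"]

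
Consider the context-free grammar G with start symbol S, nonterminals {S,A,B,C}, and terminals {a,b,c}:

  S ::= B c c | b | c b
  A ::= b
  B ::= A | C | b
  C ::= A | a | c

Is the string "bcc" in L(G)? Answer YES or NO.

Convert to CNF:
  S -> B X2 | T0 T1 | b
  A -> b
  B -> a | b | c
  C -> a | b | c
  T0 -> c
  T1 -> b
  X2 -> T0 T0

Fill CYK table bottom-up:
  T[0,0] 'b' = {A,B,C,S,T1}  orig:{A,B,C,S}
  T[1,1] 'c' = {B,C,T0}  orig:{B,C}
  T[2,2] 'c' = {B,C,T0}  orig:{B,C}
  T[0,1] 'bc' = ∅
  T[1,2] 'cc' = {X2}  orig:{}
  T[0,2] 'bcc' = {S}

S ∈ T[0,2] ⇒ YES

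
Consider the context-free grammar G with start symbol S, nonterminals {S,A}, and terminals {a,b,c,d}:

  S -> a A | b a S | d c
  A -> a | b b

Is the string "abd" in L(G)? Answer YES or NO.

CNF form of G:
  S -> T0 X4 | T1 A | T2 T3
  A -> T0 T0 | a
  T0 -> b
  T1 -> a
  T2 -> d
  T3 -> c
  X4 -> T1 S

CYK table (by increasing span):
  [0..0]={A,T1}  "a"  orig:{A}
  [1..1]={T0}  "b"  orig:{}
  [2..2]={T2}  "d"  orig:{}
  [0..1]=∅  "ab"
  [1..2]=∅  "bd"
  [0..2]=∅  "abd"

S ∉ T[0,2] ⇒ NO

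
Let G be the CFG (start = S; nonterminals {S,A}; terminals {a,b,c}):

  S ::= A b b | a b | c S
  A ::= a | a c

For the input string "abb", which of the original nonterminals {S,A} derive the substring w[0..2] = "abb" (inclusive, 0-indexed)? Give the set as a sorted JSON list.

CNF form of G:
  S -> A X3 | T0 T2 | T1 S
  A -> T0 T1 | a
  T0 -> a
  T1 -> c
  T2 -> b
  X3 -> T2 T2

CYK fill, restricted to cells inside w[0..2]:
  [0..0]={A,T0}  "a"  orig:{A}
  [1..1]={T2}  "b"  orig:{}
  [2..2]={T2}  "b"  orig:{}
  [0..1]={S}  "ab"
  [1..2]={X3}  "bb"  orig:{}
  [0..2]={S}  "abb"

Original NTs in T[0,2] deriving "abb": ["S"]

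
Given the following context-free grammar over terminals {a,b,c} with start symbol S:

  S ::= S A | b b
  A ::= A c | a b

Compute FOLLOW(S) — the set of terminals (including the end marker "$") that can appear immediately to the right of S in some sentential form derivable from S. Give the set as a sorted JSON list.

FIRST iteration:
round 1:
  A via A→a b: +{a}
  S via S→b b: +{b}
  S: {b}  A: {a}
round 2: (no change)
  S: {b}  A: {a}

FOLLOW sets:
seed FOLLOW(S) with $
round 1:
  A→A c: FOLLOW(A) ⊇ FIRST(c) = {c}; new: +{c}
  S→S A: FOLLOW(S) ⊇ FIRST(A) = {a}; new: +{a}
  S→S A: FOLLOW(A) ⊇ FOLLOW(S) ⊇ {$,a}; new: +{$,a}
  S: {$,a}  A: {$,a,c}
round 2: (no change)
  S: {$,a}  A: {$,a,c}

FOLLOW(S) = ["$", "a"]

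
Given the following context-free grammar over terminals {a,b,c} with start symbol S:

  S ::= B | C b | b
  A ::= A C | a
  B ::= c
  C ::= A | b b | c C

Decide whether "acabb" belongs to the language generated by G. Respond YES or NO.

CNF form of G:
  S -> C T0 | b | c
  A -> A C | a
  B -> c
  C -> A C | T0 T0 | T1 C | a
  T0 -> b
  T1 -> c

Fill CYK table bottom-up:
  T[0,0] 'a' = {A,C}
  T[1,1] 'c' = {B,S,T1}  orig:{B,S}
  T[2,2] 'a' = {A,C}
  T[3,3] 'b' = {S,T0}  orig:{S}
  T[4,4] 'b' = {S,T0}  orig:{S}
  T[0,1] 'ac' = ∅
  T[1,2] 'ca' = {C}
  T[2,3] 'ab' = {S}
  T[3,4] 'bb' = {C}
  T[0,2] 'aca' = {A,C}
  T[1,3] 'cab' = {S}
  T[2,4] 'abb' = {A,C}
  T[0,3] 'acab' = {S}
  T[1,4] 'cabb' = {C}
  T[0,4] 'acabb' = {A,C}

S ∉ T[0,4] ⇒ NO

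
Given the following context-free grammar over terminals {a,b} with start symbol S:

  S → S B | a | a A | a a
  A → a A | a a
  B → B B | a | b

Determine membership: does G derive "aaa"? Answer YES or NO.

CNF form of G:
  S -> S B | T0 A | T0 T0 | a
  A -> T0 A | T0 T0
  B -> B B | a | b
  T0 -> a

CYK table (by increasing span):
  cell(0,0) a: {B,S,T0}  orig:{B,S}
  cell(1,1) a: {B,S,T0}  orig:{B,S}
  cell(2,2) a: {B,S,T0}  orig:{B,S}
  cell(0,1) aa: {A,B,S}
  cell(1,2) aa: {A,B,S}
  cell(0,2) aaa: {A,B,S}

S ∈ T[0,2] ⇒ YES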